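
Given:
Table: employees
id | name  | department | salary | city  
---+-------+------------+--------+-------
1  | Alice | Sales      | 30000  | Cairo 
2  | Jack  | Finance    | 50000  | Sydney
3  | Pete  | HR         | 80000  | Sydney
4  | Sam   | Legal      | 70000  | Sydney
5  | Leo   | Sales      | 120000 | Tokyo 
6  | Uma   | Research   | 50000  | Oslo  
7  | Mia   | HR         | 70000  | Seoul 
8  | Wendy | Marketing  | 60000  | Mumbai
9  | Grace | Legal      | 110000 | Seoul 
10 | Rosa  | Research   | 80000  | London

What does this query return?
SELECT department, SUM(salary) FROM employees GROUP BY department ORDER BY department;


Summing salary within each department:
  Finance: 50000 = 50000
  HR: 80000 + 70000 = 150000
  Legal: 70000 + 110000 = 180000
  Marketing: 60000 = 60000
  Research: 50000 + 80000 = 130000
  Sales: 30000 + 120000 = 150000


6 groups:
Finance, 50000
HR, 150000
Legal, 180000
Marketing, 60000
Research, 130000
Sales, 150000


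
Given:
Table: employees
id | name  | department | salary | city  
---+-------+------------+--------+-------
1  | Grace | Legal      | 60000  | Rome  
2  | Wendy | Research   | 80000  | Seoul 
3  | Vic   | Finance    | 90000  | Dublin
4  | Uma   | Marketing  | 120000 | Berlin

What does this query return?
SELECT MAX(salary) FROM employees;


Salaries: 60000, 80000, 90000, 120000
MAX = 120000

120000


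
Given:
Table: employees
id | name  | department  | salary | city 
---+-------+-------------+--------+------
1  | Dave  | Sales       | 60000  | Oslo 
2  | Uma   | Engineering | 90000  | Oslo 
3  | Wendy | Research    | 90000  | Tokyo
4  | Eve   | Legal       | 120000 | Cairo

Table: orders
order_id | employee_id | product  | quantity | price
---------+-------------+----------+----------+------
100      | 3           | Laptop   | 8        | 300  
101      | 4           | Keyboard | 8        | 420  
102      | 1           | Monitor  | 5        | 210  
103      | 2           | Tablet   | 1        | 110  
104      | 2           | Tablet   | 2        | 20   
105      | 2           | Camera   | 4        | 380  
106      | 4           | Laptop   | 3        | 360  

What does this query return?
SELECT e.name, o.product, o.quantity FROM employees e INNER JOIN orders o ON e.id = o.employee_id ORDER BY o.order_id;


Joining employees.id = orders.employee_id:
  employee Wendy (id=3) -> order Laptop
  employee Eve (id=4) -> order Keyboard
  employee Dave (id=1) -> order Monitor
  employee Uma (id=2) -> order Tablet
  employee Uma (id=2) -> order Tablet
  employee Uma (id=2) -> order Camera
  employee Eve (id=4) -> order Laptop


7 rows:
Wendy, Laptop, 8
Eve, Keyboard, 8
Dave, Monitor, 5
Uma, Tablet, 1
Uma, Tablet, 2
Uma, Camera, 4
Eve, Laptop, 3


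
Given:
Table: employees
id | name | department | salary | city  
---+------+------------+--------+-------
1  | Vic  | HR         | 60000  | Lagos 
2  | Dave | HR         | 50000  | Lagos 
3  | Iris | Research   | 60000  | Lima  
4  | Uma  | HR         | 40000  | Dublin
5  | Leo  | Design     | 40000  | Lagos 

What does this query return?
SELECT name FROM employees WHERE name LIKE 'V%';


LIKE 'V%' matches names starting with 'V'
Matching: 1

1 rows:
Vic


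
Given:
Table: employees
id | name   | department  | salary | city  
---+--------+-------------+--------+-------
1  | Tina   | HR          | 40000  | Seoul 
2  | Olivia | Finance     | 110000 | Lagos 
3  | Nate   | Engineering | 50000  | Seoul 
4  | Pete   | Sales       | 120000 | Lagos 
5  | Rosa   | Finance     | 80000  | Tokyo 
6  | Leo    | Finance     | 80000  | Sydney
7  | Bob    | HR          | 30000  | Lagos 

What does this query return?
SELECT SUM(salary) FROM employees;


SUM(salary) = 40000 + 110000 + 50000 + 120000 + 80000 + 80000 + 30000 = 510000

510000


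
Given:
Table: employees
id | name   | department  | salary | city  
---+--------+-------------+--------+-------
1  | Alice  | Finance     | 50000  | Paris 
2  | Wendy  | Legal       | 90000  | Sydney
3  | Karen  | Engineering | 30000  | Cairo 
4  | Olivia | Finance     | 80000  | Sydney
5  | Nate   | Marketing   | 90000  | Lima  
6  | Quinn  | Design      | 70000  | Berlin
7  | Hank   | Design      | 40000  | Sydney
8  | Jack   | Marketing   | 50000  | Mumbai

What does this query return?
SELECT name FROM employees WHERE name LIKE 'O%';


LIKE 'O%' matches names starting with 'O'
Matching: 1

1 rows:
Olivia


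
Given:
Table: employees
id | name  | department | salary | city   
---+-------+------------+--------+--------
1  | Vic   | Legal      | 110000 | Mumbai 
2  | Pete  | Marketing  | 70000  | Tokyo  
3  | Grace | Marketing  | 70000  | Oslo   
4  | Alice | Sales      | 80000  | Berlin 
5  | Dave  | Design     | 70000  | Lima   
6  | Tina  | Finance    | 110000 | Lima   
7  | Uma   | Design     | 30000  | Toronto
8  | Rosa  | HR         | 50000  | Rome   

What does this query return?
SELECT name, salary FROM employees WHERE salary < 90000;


Filtering: salary < 90000
Matching: 6 rows

6 rows:
Pete, 70000
Grace, 70000
Alice, 80000
Dave, 70000
Uma, 30000
Rosa, 50000


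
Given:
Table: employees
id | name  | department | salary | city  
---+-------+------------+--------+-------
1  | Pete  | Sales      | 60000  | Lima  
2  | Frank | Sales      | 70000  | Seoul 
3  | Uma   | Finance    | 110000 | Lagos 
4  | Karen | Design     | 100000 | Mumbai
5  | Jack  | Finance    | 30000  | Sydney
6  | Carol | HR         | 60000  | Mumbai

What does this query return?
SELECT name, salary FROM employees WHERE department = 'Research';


Filtering: department = 'Research'
Matching rows: 0

Empty result set (0 rows)


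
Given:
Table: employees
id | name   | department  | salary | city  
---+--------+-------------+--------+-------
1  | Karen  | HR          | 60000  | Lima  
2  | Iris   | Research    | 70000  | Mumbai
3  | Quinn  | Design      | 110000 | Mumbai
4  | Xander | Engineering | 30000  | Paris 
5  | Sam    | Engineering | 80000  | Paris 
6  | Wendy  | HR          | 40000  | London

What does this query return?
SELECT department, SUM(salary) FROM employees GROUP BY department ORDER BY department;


Summing salary within each department:
  Design: 110000 = 110000
  Engineering: 30000 + 80000 = 110000
  HR: 60000 + 40000 = 100000
  Research: 70000 = 70000


4 groups:
Design, 110000
Engineering, 110000
HR, 100000
Research, 70000


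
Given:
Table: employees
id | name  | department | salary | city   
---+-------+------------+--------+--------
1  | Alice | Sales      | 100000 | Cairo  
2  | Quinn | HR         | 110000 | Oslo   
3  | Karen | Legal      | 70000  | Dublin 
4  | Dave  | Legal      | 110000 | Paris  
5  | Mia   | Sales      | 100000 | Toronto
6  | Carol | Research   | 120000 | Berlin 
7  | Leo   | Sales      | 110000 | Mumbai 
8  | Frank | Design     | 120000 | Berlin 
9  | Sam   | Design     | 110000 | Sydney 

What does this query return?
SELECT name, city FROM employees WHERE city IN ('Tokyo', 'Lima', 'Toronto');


Filtering: city IN ('Tokyo', 'Lima', 'Toronto')
Matching: 1 rows

1 rows:
Mia, Toronto


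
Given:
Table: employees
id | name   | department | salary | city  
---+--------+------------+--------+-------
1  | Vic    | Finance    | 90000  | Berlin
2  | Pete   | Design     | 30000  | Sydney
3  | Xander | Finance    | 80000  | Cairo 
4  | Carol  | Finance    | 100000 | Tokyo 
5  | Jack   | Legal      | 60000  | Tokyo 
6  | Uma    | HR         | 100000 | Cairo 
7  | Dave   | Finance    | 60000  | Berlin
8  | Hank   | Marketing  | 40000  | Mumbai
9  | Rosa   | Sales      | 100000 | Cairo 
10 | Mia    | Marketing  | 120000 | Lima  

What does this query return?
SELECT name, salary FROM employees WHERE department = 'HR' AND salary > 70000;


Filtering: department = 'HR' AND salary > 70000
Matching: 1 rows

1 rows:
Uma, 100000


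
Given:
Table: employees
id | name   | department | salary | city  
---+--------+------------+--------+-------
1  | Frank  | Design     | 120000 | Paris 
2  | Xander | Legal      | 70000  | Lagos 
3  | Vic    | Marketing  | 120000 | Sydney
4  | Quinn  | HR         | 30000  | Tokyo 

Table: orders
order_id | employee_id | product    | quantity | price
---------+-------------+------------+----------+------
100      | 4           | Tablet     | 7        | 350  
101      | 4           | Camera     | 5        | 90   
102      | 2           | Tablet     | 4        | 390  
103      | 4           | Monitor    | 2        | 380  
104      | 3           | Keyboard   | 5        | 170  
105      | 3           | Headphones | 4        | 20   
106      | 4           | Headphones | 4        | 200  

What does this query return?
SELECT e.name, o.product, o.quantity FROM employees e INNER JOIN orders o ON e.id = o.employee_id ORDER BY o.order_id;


Joining employees.id = orders.employee_id:
  employee Quinn (id=4) -> order Tablet
  employee Quinn (id=4) -> order Camera
  employee Xander (id=2) -> order Tablet
  employee Quinn (id=4) -> order Monitor
  employee Vic (id=3) -> order Keyboard
  employee Vic (id=3) -> order Headphones
  employee Quinn (id=4) -> order Headphones


7 rows:
Quinn, Tablet, 7
Quinn, Camera, 5
Xander, Tablet, 4
Quinn, Monitor, 2
Vic, Keyboard, 5
Vic, Headphones, 4
Quinn, Headphones, 4


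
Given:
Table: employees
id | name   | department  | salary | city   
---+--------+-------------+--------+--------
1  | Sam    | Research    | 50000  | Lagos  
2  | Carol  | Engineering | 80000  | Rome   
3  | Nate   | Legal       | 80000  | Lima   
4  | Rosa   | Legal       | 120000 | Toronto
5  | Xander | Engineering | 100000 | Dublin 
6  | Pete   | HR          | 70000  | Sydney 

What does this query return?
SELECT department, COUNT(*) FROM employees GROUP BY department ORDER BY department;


Assigning each row to its department group:
  Sam -> Research
  Carol -> Engineering
  Nate -> Legal
  Rosa -> Legal
  Xander -> Engineering
  Pete -> HR


4 groups:
Engineering, 2
HR, 1
Legal, 2
Research, 1


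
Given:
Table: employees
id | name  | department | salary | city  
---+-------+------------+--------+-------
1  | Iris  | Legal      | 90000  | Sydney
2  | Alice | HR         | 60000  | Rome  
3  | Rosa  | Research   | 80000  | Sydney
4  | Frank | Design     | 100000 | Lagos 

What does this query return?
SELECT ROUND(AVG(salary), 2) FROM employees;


SUM(salary) = 330000
COUNT = 4
ROUND(AVG, 2) = ROUND(330000 / 4, 2) = 82500.0

82500.0


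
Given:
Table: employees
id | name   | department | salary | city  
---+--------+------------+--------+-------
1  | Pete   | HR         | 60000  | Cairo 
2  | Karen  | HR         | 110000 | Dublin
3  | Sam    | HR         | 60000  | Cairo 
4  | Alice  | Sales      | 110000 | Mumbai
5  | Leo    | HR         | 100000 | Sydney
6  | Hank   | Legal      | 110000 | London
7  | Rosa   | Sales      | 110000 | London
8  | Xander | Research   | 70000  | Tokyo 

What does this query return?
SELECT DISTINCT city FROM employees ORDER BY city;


All 'city' values (row order): Cairo, Dublin, Cairo, Mumbai, Sydney, London, London, Tokyo
Removing duplicates leaves 6 unique value(s).

6 values:
Cairo
Dublin
London
Mumbai
Sydney
Tokyo


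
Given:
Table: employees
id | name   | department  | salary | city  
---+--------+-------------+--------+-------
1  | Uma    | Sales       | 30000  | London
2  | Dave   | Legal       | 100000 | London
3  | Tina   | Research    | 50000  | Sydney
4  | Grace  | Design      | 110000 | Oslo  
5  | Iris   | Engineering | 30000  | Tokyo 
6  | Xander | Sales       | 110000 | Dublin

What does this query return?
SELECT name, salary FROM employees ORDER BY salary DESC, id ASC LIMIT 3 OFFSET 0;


Sort by salary DESC (id ASC tiebreak), then skip 0 and take 3
Rows 1 through 3

3 rows:
Grace, 110000
Xander, 110000
Dave, 100000


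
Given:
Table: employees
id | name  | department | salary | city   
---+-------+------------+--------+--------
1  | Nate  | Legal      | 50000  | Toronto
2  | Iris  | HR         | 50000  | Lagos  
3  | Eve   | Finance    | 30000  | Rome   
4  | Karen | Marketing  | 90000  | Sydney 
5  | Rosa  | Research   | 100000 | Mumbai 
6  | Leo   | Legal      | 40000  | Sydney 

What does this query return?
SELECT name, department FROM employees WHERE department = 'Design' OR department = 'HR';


Filtering: department = 'Design' OR 'HR'
Matching: 1 rows

1 rows:
Iris, HR


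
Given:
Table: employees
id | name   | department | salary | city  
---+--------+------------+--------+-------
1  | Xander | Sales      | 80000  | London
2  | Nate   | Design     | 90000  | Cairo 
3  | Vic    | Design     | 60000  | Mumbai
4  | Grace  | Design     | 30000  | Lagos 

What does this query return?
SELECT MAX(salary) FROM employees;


Salaries: 80000, 90000, 60000, 30000
MAX = 90000

90000


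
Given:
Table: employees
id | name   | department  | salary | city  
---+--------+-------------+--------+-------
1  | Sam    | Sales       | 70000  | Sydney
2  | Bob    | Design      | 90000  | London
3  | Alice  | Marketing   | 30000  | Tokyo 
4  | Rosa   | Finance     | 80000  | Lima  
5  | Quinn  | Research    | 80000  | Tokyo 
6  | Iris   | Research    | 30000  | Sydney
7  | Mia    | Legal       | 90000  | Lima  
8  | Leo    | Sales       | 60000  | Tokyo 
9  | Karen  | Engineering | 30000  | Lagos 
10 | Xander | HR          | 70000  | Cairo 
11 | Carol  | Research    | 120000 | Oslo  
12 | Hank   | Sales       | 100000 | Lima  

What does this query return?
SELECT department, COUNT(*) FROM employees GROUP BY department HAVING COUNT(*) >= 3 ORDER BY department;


Groups with count >= 3:
  Research: 3 -> PASS
  Sales: 3 -> PASS
  Design: 1 -> filtered out
  Engineering: 1 -> filtered out
  Finance: 1 -> filtered out
  HR: 1 -> filtered out
  Legal: 1 -> filtered out
  Marketing: 1 -> filtered out


2 groups:
Research, 3
Sales, 3


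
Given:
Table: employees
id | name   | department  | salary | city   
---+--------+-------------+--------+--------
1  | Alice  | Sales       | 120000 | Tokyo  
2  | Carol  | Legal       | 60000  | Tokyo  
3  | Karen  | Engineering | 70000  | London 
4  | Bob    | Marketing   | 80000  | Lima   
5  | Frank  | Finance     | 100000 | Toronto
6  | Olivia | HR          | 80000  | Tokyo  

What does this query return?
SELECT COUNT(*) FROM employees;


COUNT(*) counts all rows

6


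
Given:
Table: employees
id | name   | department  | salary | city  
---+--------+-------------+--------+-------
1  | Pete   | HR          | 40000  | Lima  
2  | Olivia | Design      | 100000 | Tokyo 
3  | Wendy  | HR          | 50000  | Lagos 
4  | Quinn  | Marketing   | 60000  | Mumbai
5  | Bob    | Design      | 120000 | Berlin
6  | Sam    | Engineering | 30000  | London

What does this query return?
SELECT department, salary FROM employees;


Projecting columns: department, salary

6 rows:
HR, 40000
Design, 100000
HR, 50000
Marketing, 60000
Design, 120000
Engineering, 30000


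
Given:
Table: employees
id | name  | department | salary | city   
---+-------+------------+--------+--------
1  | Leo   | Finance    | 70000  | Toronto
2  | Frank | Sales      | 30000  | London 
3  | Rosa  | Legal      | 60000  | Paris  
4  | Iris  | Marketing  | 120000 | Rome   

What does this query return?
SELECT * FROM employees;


SELECT * returns all 4 rows with all columns

4 rows:
1, Leo, Finance, 70000, Toronto
2, Frank, Sales, 30000, London
3, Rosa, Legal, 60000, Paris
4, Iris, Marketing, 120000, Rome


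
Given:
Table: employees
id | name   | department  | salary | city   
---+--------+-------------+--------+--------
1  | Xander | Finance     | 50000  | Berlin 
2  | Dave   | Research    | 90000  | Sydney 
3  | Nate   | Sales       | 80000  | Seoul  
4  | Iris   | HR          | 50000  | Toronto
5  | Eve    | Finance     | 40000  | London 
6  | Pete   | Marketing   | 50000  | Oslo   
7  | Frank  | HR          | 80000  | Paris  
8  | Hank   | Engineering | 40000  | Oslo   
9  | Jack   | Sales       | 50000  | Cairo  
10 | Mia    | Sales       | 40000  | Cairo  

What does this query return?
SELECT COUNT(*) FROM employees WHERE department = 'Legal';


Counting rows where department = 'Legal'


0


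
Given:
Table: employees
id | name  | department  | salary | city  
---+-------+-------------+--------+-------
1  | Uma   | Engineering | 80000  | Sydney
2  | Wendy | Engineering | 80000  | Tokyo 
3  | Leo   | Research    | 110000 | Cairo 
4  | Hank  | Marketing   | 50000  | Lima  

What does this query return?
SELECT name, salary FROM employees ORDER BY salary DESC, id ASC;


Sorting by salary DESC, then id ASC for ties

4 rows:
Leo, 110000
Uma, 80000
Wendy, 80000
Hank, 50000


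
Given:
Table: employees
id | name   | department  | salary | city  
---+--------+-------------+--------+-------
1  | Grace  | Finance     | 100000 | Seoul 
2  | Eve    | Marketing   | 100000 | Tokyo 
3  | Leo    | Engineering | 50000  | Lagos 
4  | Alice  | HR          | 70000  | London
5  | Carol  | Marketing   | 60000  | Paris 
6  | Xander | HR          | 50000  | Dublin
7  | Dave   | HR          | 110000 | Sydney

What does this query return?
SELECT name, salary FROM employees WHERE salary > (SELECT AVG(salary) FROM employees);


Subquery: AVG(salary) = 77142.86
Filtering: salary > 77142.86
  Grace (100000) -> MATCH
  Eve (100000) -> MATCH
  Dave (110000) -> MATCH


3 rows:
Grace, 100000
Eve, 100000
Dave, 110000


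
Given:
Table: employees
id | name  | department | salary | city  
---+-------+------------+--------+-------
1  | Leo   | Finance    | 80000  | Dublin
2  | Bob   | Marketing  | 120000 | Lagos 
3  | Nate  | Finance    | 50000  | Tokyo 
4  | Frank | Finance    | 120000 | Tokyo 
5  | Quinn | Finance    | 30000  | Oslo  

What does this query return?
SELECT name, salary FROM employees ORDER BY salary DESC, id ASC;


Sorting by salary DESC, then id ASC for ties

5 rows:
Bob, 120000
Frank, 120000
Leo, 80000
Nate, 50000
Quinn, 30000


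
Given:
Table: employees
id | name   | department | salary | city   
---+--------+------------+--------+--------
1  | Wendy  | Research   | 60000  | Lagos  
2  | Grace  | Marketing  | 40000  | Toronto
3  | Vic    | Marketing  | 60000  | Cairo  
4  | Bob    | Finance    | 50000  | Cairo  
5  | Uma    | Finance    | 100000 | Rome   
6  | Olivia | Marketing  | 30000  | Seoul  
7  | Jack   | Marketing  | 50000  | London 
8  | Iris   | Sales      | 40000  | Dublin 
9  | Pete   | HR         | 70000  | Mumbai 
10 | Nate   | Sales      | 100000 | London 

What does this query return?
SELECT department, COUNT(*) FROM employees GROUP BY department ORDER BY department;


Assigning each row to its department group:
  Wendy -> Research
  Grace -> Marketing
  Vic -> Marketing
  Bob -> Finance
  Uma -> Finance
  Olivia -> Marketing
  Jack -> Marketing
  Iris -> Sales
  Pete -> HR
  Nate -> Sales


5 groups:
Finance, 2
HR, 1
Marketing, 4
Research, 1
Sales, 2


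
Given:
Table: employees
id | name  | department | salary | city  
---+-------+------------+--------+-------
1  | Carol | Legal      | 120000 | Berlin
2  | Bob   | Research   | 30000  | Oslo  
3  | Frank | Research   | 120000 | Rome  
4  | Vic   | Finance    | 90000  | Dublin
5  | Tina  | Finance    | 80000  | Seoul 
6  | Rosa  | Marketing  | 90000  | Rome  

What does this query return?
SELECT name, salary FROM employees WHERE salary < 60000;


Filtering: salary < 60000
Matching: 1 rows

1 rows:
Bob, 30000


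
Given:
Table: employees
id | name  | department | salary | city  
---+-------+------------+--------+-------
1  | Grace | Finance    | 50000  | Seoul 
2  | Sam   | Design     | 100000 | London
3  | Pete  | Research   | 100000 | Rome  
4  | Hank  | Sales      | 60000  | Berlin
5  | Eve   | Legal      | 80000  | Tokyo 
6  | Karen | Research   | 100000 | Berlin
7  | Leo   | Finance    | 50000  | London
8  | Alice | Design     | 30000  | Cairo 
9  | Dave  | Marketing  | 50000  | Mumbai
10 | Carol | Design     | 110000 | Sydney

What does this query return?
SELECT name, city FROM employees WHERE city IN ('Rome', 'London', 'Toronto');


Filtering: city IN ('Rome', 'London', 'Toronto')
Matching: 3 rows

3 rows:
Sam, London
Pete, Rome
Leo, London


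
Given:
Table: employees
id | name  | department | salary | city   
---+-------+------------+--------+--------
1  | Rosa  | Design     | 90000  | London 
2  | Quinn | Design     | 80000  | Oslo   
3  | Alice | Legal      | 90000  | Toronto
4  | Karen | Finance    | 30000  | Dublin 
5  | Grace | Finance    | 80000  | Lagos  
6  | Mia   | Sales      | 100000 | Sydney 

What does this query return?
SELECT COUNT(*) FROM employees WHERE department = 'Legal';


Counting rows where department = 'Legal'
  Alice -> MATCH


1


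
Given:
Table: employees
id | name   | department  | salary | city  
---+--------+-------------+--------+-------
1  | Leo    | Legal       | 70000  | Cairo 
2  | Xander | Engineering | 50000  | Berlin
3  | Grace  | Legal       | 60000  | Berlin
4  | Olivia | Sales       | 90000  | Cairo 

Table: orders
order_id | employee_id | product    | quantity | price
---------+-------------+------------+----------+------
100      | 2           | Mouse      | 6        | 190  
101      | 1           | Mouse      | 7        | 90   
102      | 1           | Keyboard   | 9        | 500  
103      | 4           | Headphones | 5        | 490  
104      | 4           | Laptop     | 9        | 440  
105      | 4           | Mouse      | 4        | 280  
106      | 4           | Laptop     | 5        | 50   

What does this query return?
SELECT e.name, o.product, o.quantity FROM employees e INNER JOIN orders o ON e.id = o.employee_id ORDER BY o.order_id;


Joining employees.id = orders.employee_id:
  employee Xander (id=2) -> order Mouse
  employee Leo (id=1) -> order Mouse
  employee Leo (id=1) -> order Keyboard
  employee Olivia (id=4) -> order Headphones
  employee Olivia (id=4) -> order Laptop
  employee Olivia (id=4) -> order Mouse
  employee Olivia (id=4) -> order Laptop


7 rows:
Xander, Mouse, 6
Leo, Mouse, 7
Leo, Keyboard, 9
Olivia, Headphones, 5
Olivia, Laptop, 9
Olivia, Mouse, 4
Olivia, Laptop, 5


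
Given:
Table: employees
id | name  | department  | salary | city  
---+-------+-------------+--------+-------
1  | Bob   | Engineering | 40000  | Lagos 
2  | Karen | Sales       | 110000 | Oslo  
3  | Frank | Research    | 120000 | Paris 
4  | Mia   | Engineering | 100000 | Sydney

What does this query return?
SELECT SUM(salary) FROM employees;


SUM(salary) = 40000 + 110000 + 120000 + 100000 = 370000

370000


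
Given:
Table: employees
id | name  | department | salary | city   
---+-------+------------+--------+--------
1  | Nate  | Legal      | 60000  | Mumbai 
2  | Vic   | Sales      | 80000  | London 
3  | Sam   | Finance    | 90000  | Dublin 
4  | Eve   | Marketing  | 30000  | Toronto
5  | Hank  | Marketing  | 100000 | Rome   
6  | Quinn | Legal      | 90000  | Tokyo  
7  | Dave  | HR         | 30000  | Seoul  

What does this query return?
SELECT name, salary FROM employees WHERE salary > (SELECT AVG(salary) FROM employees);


Subquery: AVG(salary) = 68571.43
Filtering: salary > 68571.43
  Vic (80000) -> MATCH
  Sam (90000) -> MATCH
  Hank (100000) -> MATCH
  Quinn (90000) -> MATCH


4 rows:
Vic, 80000
Sam, 90000
Hank, 100000
Quinn, 90000


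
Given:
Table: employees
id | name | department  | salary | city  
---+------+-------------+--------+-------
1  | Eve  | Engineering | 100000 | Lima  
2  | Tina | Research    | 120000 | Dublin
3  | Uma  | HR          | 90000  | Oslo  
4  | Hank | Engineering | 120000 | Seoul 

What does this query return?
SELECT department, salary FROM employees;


Projecting columns: department, salary

4 rows:
Engineering, 100000
Research, 120000
HR, 90000
Engineering, 120000


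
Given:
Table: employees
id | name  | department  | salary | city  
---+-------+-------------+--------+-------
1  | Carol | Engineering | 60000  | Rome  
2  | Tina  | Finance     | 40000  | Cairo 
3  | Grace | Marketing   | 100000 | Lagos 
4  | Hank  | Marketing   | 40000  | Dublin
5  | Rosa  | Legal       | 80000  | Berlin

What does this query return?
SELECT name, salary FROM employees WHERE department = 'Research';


Filtering: department = 'Research'
Matching rows: 0

Empty result set (0 rows)


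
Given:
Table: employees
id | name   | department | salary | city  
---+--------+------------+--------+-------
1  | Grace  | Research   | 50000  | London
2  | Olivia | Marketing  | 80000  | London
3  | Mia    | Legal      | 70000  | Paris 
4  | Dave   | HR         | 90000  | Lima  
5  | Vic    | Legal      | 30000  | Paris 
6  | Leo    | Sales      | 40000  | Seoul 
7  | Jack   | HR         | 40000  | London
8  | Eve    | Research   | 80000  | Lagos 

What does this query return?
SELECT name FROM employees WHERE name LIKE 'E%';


LIKE 'E%' matches names starting with 'E'
Matching: 1

1 rows:
Eve


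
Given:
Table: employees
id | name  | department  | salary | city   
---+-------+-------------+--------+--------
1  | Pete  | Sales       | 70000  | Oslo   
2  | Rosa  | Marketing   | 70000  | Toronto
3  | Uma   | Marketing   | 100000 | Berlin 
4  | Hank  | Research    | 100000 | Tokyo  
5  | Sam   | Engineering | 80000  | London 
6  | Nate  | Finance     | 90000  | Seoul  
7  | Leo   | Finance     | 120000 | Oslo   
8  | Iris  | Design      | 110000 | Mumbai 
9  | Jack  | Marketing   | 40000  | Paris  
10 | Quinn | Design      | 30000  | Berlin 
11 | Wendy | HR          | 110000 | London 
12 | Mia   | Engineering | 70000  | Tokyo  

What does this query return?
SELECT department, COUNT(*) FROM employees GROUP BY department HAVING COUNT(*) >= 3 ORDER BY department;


Groups with count >= 3:
  Marketing: 3 -> PASS
  Design: 2 -> filtered out
  Engineering: 2 -> filtered out
  Finance: 2 -> filtered out
  HR: 1 -> filtered out
  Research: 1 -> filtered out
  Sales: 1 -> filtered out


1 groups:
Marketing, 3


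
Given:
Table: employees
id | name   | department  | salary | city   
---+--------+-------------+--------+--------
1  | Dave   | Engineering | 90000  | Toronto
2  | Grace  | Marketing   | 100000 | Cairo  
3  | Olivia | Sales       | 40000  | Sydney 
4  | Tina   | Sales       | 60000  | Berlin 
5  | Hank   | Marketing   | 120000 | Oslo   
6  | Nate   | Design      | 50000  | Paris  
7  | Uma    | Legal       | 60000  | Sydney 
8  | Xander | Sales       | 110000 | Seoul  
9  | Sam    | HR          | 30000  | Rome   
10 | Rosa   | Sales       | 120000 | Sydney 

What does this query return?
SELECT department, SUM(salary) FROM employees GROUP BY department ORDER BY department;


Summing salary within each department:
  Design: 50000 = 50000
  Engineering: 90000 = 90000
  HR: 30000 = 30000
  Legal: 60000 = 60000
  Marketing: 100000 + 120000 = 220000
  Sales: 40000 + 60000 + 110000 + 120000 = 330000


6 groups:
Design, 50000
Engineering, 90000
HR, 30000
Legal, 60000
Marketing, 220000
Sales, 330000


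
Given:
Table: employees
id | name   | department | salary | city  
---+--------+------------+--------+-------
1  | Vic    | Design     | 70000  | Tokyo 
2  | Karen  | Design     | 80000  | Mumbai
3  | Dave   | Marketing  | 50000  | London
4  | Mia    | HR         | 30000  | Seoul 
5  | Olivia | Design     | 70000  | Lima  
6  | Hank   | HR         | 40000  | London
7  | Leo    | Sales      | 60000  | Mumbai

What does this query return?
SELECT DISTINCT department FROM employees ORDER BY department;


All 'department' values (row order): Design, Design, Marketing, HR, Design, HR, Sales
Removing duplicates leaves 4 unique value(s).

4 values:
Design
HR
Marketing
Sales


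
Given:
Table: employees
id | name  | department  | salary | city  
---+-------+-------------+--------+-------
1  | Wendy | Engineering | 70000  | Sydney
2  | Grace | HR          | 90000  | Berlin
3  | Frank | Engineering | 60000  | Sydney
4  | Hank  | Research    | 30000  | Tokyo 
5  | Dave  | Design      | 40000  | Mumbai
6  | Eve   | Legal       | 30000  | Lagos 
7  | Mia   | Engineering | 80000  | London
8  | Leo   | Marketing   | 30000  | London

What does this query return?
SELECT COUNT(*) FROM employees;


COUNT(*) counts all rows

8


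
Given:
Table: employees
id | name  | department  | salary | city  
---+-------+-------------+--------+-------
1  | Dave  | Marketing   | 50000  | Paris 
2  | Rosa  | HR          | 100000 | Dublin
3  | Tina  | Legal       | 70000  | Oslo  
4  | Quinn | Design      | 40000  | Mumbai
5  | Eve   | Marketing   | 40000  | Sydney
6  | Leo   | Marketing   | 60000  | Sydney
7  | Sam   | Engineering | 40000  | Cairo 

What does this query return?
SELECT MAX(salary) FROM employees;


Salaries: 50000, 100000, 70000, 40000, 40000, 60000, 40000
MAX = 100000

100000


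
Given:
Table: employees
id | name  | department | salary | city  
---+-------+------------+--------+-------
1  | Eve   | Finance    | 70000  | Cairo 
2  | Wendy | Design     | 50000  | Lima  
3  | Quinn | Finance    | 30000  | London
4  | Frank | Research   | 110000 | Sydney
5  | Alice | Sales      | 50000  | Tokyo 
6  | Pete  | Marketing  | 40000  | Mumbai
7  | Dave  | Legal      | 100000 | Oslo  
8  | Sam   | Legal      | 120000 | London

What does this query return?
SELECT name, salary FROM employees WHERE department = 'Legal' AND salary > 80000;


Filtering: department = 'Legal' AND salary > 80000
Matching: 2 rows

2 rows:
Dave, 100000
Sam, 120000


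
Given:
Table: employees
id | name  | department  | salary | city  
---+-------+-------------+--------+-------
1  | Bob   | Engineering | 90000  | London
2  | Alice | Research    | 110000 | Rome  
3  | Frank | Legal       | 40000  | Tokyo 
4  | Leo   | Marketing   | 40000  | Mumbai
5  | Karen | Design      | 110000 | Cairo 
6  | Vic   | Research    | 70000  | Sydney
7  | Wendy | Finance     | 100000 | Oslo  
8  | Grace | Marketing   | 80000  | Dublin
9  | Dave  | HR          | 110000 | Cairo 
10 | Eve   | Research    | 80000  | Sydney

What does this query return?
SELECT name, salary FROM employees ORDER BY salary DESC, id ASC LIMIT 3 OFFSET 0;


Sort by salary DESC (id ASC tiebreak), then skip 0 and take 3
Rows 1 through 3

3 rows:
Alice, 110000
Karen, 110000
Dave, 110000


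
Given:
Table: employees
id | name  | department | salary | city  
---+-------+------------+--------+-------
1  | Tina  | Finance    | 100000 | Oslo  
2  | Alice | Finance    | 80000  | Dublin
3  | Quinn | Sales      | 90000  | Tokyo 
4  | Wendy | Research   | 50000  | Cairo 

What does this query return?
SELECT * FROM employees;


SELECT * returns all 4 rows with all columns

4 rows:
1, Tina, Finance, 100000, Oslo
2, Alice, Finance, 80000, Dublin
3, Quinn, Sales, 90000, Tokyo
4, Wendy, Research, 50000, Cairo


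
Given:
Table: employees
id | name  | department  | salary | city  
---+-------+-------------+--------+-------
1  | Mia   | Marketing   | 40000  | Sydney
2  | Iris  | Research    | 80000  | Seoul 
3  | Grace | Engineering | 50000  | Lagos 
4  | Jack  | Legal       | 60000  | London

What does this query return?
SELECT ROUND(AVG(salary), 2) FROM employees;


SUM(salary) = 230000
COUNT = 4
ROUND(AVG, 2) = ROUND(230000 / 4, 2) = 57500.0

57500.0


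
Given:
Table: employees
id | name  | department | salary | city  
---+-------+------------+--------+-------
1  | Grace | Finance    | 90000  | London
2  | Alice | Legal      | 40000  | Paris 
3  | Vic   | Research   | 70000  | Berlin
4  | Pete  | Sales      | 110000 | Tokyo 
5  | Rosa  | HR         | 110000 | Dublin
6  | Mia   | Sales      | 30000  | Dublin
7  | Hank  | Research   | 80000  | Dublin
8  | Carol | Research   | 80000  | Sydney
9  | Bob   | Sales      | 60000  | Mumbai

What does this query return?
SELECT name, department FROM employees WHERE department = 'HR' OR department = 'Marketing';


Filtering: department = 'HR' OR 'Marketing'
Matching: 1 rows

1 rows:
Rosa, HR


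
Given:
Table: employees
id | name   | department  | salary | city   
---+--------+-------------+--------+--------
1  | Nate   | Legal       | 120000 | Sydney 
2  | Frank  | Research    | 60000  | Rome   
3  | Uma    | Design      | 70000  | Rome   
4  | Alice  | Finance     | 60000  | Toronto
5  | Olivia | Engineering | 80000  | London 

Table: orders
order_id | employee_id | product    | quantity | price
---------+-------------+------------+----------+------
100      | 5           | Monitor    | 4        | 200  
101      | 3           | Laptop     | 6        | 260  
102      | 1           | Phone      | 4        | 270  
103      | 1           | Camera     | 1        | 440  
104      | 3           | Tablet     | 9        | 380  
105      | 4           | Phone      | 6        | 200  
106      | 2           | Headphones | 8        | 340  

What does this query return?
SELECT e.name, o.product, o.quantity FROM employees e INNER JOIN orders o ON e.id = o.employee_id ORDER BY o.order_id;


Joining employees.id = orders.employee_id:
  employee Olivia (id=5) -> order Monitor
  employee Uma (id=3) -> order Laptop
  employee Nate (id=1) -> order Phone
  employee Nate (id=1) -> order Camera
  employee Uma (id=3) -> order Tablet
  employee Alice (id=4) -> order Phone
  employee Frank (id=2) -> order Headphones


7 rows:
Olivia, Monitor, 4
Uma, Laptop, 6
Nate, Phone, 4
Nate, Camera, 1
Uma, Tablet, 9
Alice, Phone, 6
Frank, Headphones, 8


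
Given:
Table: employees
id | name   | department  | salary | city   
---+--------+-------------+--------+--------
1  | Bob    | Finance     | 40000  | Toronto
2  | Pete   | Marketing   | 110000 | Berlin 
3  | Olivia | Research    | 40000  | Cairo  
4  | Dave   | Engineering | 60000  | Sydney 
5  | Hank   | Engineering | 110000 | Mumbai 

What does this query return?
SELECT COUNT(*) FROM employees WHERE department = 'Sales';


Counting rows where department = 'Sales'


0


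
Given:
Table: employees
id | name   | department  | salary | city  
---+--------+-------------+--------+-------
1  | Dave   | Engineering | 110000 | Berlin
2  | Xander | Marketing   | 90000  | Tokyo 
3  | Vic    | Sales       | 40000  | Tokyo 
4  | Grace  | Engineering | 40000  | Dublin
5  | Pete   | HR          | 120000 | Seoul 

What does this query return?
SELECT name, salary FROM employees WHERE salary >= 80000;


Filtering: salary >= 80000
Matching: 3 rows

3 rows:
Dave, 110000
Xander, 90000
Pete, 120000


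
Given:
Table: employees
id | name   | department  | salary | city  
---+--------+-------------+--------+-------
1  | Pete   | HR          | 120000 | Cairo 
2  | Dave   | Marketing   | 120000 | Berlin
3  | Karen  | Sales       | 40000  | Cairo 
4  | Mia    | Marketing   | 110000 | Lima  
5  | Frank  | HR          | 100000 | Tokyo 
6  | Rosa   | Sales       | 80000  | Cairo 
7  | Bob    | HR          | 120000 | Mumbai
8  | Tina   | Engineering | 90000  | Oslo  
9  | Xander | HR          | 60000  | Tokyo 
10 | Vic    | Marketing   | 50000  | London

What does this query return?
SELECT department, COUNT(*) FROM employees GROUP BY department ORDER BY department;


Assigning each row to its department group:
  Pete -> HR
  Dave -> Marketing
  Karen -> Sales
  Mia -> Marketing
  Frank -> HR
  Rosa -> Sales
  Bob -> HR
  Tina -> Engineering
  Xander -> HR
  Vic -> Marketing


4 groups:
Engineering, 1
HR, 4
Marketing, 3
Sales, 2


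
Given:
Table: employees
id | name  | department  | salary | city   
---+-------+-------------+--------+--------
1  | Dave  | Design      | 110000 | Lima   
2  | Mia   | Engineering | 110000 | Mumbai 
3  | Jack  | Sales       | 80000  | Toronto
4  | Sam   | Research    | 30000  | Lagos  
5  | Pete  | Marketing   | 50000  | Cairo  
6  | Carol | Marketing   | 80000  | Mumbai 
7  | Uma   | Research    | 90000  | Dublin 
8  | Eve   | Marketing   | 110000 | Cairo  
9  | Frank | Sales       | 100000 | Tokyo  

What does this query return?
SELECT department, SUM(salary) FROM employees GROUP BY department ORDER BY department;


Summing salary within each department:
  Design: 110000 = 110000
  Engineering: 110000 = 110000
  Marketing: 50000 + 80000 + 110000 = 240000
  Research: 30000 + 90000 = 120000
  Sales: 80000 + 100000 = 180000


5 groups:
Design, 110000
Engineering, 110000
Marketing, 240000
Research, 120000
Sales, 180000


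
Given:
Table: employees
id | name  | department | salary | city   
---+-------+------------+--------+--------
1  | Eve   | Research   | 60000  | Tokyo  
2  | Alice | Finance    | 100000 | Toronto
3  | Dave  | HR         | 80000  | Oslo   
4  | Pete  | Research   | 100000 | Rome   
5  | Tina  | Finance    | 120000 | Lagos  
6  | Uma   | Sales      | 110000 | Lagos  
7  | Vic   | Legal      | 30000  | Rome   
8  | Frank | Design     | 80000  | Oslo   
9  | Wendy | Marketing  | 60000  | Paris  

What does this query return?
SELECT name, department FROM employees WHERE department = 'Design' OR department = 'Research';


Filtering: department = 'Design' OR 'Research'
Matching: 3 rows

3 rows:
Eve, Research
Pete, Research
Frank, Design


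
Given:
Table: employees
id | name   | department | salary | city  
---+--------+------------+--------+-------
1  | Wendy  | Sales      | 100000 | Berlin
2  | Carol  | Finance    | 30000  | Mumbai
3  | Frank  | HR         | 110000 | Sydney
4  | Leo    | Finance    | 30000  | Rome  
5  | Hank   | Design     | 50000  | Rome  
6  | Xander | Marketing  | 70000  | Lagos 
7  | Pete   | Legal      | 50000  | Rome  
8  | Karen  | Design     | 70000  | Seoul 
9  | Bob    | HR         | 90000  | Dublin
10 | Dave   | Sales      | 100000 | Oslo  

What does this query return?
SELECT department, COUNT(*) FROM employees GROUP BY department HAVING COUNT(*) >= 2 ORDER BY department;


Groups with count >= 2:
  Design: 2 -> PASS
  Finance: 2 -> PASS
  HR: 2 -> PASS
  Sales: 2 -> PASS
  Legal: 1 -> filtered out
  Marketing: 1 -> filtered out


4 groups:
Design, 2
Finance, 2
HR, 2
Sales, 2


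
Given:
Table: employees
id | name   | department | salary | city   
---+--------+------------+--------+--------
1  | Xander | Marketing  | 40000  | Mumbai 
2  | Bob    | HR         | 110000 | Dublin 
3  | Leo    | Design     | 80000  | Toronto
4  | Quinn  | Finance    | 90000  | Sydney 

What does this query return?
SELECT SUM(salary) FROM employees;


SUM(salary) = 40000 + 110000 + 80000 + 90000 = 320000

320000


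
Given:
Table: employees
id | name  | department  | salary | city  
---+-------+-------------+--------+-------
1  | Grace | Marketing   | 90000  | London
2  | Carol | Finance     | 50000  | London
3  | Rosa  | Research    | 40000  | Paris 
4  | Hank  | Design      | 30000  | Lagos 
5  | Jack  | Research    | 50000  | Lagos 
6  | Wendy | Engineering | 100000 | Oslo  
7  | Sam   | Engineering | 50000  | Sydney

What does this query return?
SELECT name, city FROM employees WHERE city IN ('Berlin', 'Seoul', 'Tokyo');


Filtering: city IN ('Berlin', 'Seoul', 'Tokyo')
Matching: 0 rows

Empty result set (0 rows)


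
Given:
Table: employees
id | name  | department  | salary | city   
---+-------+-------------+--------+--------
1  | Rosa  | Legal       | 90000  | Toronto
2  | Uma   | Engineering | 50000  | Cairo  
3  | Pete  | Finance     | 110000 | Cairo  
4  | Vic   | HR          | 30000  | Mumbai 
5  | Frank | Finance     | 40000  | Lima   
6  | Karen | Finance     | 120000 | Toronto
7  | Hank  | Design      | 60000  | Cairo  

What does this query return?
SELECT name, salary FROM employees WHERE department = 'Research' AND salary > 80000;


Filtering: department = 'Research' AND salary > 80000
Matching: 0 rows

Empty result set (0 rows)


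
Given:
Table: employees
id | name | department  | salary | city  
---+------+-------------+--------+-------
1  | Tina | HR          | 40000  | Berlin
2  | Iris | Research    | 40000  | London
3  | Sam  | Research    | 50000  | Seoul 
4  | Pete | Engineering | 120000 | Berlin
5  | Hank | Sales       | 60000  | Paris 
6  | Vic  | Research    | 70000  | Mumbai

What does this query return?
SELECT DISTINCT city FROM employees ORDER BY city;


All 'city' values (row order): Berlin, London, Seoul, Berlin, Paris, Mumbai
Removing duplicates leaves 5 unique value(s).

5 values:
Berlin
London
Mumbai
Paris
Seoul


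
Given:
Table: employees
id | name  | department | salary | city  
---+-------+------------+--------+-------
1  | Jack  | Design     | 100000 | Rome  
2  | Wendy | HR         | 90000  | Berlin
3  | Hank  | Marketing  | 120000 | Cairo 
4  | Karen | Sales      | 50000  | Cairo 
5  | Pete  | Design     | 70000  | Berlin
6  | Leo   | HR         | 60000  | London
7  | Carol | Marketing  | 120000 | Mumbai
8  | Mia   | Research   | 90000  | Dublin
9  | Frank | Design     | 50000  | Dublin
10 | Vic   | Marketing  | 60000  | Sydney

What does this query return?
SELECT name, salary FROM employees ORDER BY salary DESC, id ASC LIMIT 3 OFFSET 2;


Sort by salary DESC (id ASC tiebreak), then skip 2 and take 3
Rows 3 through 5

3 rows:
Jack, 100000
Wendy, 90000
Mia, 90000
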